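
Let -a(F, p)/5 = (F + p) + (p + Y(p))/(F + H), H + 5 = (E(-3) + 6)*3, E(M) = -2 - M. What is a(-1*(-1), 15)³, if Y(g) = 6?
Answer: -3144219625/4913 ≈ -6.3998e+5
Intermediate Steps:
H = 16 (H = -5 + ((-2 - 1*(-3)) + 6)*3 = -5 + ((-2 + 3) + 6)*3 = -5 + (1 + 6)*3 = -5 + 7*3 = -5 + 21 = 16)
a(F, p) = -5*F - 5*p - 5*(6 + p)/(16 + F) (a(F, p) = -5*((F + p) + (p + 6)/(F + 16)) = -5*((F + p) + (6 + p)/(16 + F)) = -5*(F + p + (6 + p)/(16 + F)) = -5*F - 5*p - 5*(6 + p)/(16 + F))
a(-1*(-1), 15)³ = (5*(-6 - (-1*(-1))² - 17*15 - (-16)*(-1) - 1*(-1*(-1))*15)/(16 - 1*(-1)))³ = (5*(-6 - 1*1² - 255 - 16*1 - 1*1*15)/(16 + 1))³ = (5*(-6 - 1*1 - 255 - 16 - 15)/17)³ = (5*(1/17)*(-6 - 1 - 255 - 16 - 15))³ = (5*(1/17)*(-293))³ = (-1465/17)³ = -3144219625/4913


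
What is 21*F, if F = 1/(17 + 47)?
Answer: 21/64 ≈ 0.32813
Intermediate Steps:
F = 1/64 ≈ 0.015625
21*F = 21*(1/64) = 21/64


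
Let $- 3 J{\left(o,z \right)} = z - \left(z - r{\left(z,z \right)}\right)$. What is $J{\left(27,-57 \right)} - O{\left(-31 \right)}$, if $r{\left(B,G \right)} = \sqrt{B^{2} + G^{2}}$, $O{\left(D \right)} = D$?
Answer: $31 - 19 \sqrt{2} \approx 4.1299$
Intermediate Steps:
$J{\left(o,z \right)} = - \frac{\sqrt{2} \sqrt{z^{2}}}{3}$ ($J{\left(o,z \right)} = - \frac{z - \left(z - \sqrt{z^{2} + z^{2}}\right)}{3} = - \frac{z - \left(z - \sqrt{2} \sqrt{z^{2}}\right)}{3} = - \frac{\sqrt{2} \sqrt{z^{2}}}{3}$)
$J{\left(27,-57 \right)} - O{\left(-31 \right)} = - \frac{\sqrt{2} \sqrt{\left(-57\right)^{2}}}{3} - -31 = - \frac{\sqrt{2} \sqrt{3249}}{3} + 31 = \left(- \frac{1}{3}\right) \sqrt{2} \cdot 57 + 31 = - 19 \sqrt{2} + 31 = 31 - 19 \sqrt{2}$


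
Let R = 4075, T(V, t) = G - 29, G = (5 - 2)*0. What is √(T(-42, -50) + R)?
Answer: 17*√14 ≈ 63.608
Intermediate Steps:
G = 0 (G = 3*0 = 0)
T(V, t) = -29 (T(V, t) = 0 - 29 = -29)
√(T(-42, -50) + R) = √(-29 + 4075) = √4046 = 17*√14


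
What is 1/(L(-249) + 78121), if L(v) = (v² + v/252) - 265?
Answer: 84/11747905 ≈ 7.1502e-6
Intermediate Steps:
L(v) = -265 + v² + v/252 (L(v) = (v² + v/252) - 265 = -265 + v² + v/252)
1/(L(-249) + 78121) = 1/((-265 + (-249)² + (1/252)*(-249)) + 78121) = 1/((-265 + 62001 - 83/84) + 78121) = 1/(5185741/84 + 78121) = 1/(11747905/84) = 84/11747905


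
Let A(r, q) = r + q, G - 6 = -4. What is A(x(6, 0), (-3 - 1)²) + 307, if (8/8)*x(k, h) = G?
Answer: 325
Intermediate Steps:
G = 2 (G = 6 - 4 = 2)
x(k, h) = 2
A(r, q) = q + r
A(x(6, 0), (-3 - 1)²) + 307 = ((-3 - 1)² + 2) + 307 = ((-4)² + 2) + 307 = (16 + 2) + 307 = 18 + 307 = 325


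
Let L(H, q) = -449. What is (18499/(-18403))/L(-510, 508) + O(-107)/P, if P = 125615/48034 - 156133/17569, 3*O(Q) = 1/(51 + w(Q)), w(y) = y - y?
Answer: 163411765531123/136556611453356633 ≈ 0.0011967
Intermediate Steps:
w(y) = 0
O(Q) = 1/153 (O(Q) = 1/(3*(51 + 0)) = (1/3)/51 = (1/3)*(1/51) = 1/153)
P = -756108941/120558478 (P = 125615*(1/48034) - 156133*1/17569 = 17945/6862 - 156133/17569 = -756108941/120558478 ≈ -6.2717)
(18499/(-18403))/L(-510, 508) + O(-107)/P = (18499/(-18403))/(-449) + 1/(153*(-756108941/120558478)) = (18499*(-1/18403))*(-1/449) + (1/153)*(-120558478/756108941) = -18499/18403*(-1/449) - 120558478/115684667973 = 18499/8262947 - 120558478/115684667973 = 163411765531123/136556611453356633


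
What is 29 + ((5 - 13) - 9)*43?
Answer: -702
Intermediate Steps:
29 + ((5 - 13) - 9)*43 = 29 + (-8 - 9)*43 = 29 - 17*43 = 29 - 731 = -702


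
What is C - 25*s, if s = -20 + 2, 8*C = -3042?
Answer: 279/4 ≈ 69.750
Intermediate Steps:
C = -1521/4 (C = (1/8)*(-3042) = -1521/4 ≈ -380.25)
s = -18
C - 25*s = -1521/4 - 25*(-18) = -1521/4 - 1*(-450) = -1521/4 + 450 = 279/4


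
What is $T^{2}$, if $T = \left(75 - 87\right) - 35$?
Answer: $2209$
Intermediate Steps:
$T = -47$ ($T = -12 - 35 = -47$)
$T^{2} = \left(-47\right)^{2} = 2209$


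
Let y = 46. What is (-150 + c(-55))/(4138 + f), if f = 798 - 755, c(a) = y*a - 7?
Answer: -2687/4181 ≈ -0.64267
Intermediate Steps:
c(a) = -7 + 46*a (c(a) = 46*a - 7 = -7 + 46*a)
f = 43
(-150 + c(-55))/(4138 + f) = (-150 + (-7 + 46*(-55)))/(4138 + 43) = (-150 + (-7 - 2530))/4181 = (-150 - 2537)*(1/4181) = -2687*1/4181 = -2687/4181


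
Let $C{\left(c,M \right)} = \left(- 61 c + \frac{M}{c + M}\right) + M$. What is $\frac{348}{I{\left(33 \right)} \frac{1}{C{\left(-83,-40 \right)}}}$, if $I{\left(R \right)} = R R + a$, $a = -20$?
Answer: $\frac{71672804}{43829} \approx 1635.3$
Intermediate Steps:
$C{\left(c,M \right)} = M - 61 c + \frac{M}{M + c}$ ($C{\left(c,M \right)} = \left(- 61 c + \frac{M}{M + c}\right) + M = M - 61 c + \frac{M}{M + c}$)
$I{\left(R \right)} = -20 + R^{2}$ ($I{\left(R \right)} = R R - 20 = R^{2} - 20 = -20 + R^{2}$)
$\frac{348}{I{\left(33 \right)} \frac{1}{C{\left(-83,-40 \right)}}} = \frac{348}{\left(-20 + 33^{2}\right) \frac{1}{\frac{1}{-40 - 83} \left(-40 + \left(-40\right)^{2} - 61 \left(-83\right)^{2} - \left(-2400\right) \left(-83\right)\right)}} = \frac{348}{\left(-20 + 1089\right) \frac{1}{\frac{1}{-123} \left(-40 + 1600 - 420229 - 199200\right)}} = \frac{348}{1069 \frac{1}{\left(- \frac{1}{123}\right) \left(-40 + 1600 - 420229 - 199200\right)}} = \frac{348}{1069 \frac{1}{\left(- \frac{1}{123}\right) \left(-617869\right)}} = \frac{348}{1069 \frac{1}{\frac{617869}{123}}} = \frac{348}{1069 \cdot \frac{123}{617869}} = \frac{348}{\frac{131487}{617869}} = 348 \cdot \frac{617869}{131487} = \frac{71672804}{43829}$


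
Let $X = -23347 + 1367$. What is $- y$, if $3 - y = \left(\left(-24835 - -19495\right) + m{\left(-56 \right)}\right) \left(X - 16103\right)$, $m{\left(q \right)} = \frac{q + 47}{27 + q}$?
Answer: $\frac{5897190546}{29} \approx 2.0335 \cdot 10^{8}$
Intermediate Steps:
$X = -21980$
$m{\left(q \right)} = \frac{47 + q}{27 + q}$
$y = - \frac{5897190546}{29}$ ($y = 3 - \left(\left(-24835 - -19495\right) + \frac{47 - 56}{27 - 56}\right) \left(-21980 - 16103\right) = 3 - \left(\left(-24835 + 19495\right) + \frac{1}{-29} \left(-9\right)\right) \left(-38083\right) = 3 - \left(-5340 - - \frac{9}{29}\right) \left(-38083\right) = 3 - \left(-5340 + \frac{9}{29}\right) \left(-38083\right) = 3 - \left(- \frac{154851}{29}\right) \left(-38083\right) = 3 - \frac{5897190633}{29} = - \frac{5897190546}{29} \approx -2.0335 \cdot 10^{8}$)
$- y = \left(-1\right) \left(- \frac{5897190546}{29}\right) = \frac{5897190546}{29}$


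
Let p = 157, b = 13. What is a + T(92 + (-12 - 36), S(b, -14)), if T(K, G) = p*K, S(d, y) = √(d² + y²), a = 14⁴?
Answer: 45324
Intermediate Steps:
a = 38416
T(K, G) = 157*K
a + T(92 + (-12 - 36), S(b, -14)) = 38416 + 157*(92 + (-12 - 36)) = 38416 + 157*(92 - 48) = 38416 + 157*44 = 38416 + 6908 = 45324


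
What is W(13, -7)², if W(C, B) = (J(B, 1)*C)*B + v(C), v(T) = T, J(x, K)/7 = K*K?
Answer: 389376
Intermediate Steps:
J(x, K) = 7*K² (J(x, K) = 7*(K*K) = 7*K²)
W(C, B) = C + 7*B*C (W(C, B) = ((7*1²)*C)*B + C = ((7*1)*C)*B + C = (7*C)*B + C = 7*B*C + C = C + 7*B*C)
W(13, -7)² = (13*(1 + 7*(-7)))² = (13*(1 - 49))² = (13*(-48))² = (-624)² = 389376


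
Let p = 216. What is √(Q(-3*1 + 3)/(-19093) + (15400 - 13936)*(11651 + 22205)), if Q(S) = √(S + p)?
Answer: √(18068623473532416 - 114558*√6)/19093 ≈ 7040.3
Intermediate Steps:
Q(S) = √(216 + S) (Q(S) = √(S + 216) = √(216 + S))
√(Q(-3*1 + 3)/(-19093) + (15400 - 13936)*(11651 + 22205)) = √(√(216 + (-3*1 + 3))/(-19093) + (15400 - 13936)*(11651 + 22205)) = √(√(216 + (-3 + 3))*(-1/19093) + 1464*33856) = √(√(216 + 0)*(-1/19093) + 49565184) = √(√216*(-1/19093) + 49565184) = √((6*√6)*(-1/19093) + 49565184) = √(-6*√6/19093 + 49565184) = √(49565184 - 6*√6/19093)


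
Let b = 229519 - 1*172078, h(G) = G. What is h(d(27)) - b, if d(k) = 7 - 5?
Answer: -57439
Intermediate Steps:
d(k) = 2
b = 57441 (b = 229519 - 172078 = 57441)
h(d(27)) - b = 2 - 1*57441 = 2 - 57441 = -57439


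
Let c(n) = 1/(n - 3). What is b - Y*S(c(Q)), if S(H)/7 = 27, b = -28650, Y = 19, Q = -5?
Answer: -32241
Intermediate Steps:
c(n) = 1/(-3 + n)
S(H) = 189 (S(H) = 7*27 = 189)
b - Y*S(c(Q)) = -28650 - 19*189 = -28650 - 1*3591 = -28650 - 3591 = -32241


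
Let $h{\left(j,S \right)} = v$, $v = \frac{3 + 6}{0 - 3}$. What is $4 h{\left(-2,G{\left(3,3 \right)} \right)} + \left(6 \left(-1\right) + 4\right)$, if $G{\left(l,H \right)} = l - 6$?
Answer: $-14$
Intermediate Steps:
$v = -3$ ($v = \frac{9}{-3} = 9 \left(- \frac{1}{3}\right) = -3$)
$G{\left(l,H \right)} = -6 + l$ ($G{\left(l,H \right)} = l - 6 = -6 + l$)
$h{\left(j,S \right)} = -3$
$4 h{\left(-2,G{\left(3,3 \right)} \right)} + \left(6 \left(-1\right) + 4\right) = 4 \left(-3\right) + \left(6 \left(-1\right) + 4\right) = -12 + \left(-6 + 4\right) = -12 - 2 = -14$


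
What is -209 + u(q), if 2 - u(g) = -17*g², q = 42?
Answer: 29781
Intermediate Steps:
u(g) = 2 + 17*g² (u(g) = 2 - (-17)*g² = 2 + 17*g²)
-209 + u(q) = -209 + (2 + 17*42²) = -209 + (2 + 17*1764) = -209 + (2 + 29988) = -209 + 29990 = 29781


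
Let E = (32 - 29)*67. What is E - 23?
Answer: 178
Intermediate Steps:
E = 201 (E = 3*67 = 201)
E - 23 = 201 - 23 = 178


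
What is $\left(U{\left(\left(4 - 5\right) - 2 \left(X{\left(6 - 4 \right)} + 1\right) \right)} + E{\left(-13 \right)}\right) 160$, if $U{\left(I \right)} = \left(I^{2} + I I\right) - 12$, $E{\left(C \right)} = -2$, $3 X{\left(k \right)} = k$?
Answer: $\frac{33920}{9} \approx 3768.9$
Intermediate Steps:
$X{\left(k \right)} = \frac{k}{3}$
$U{\left(I \right)} = -12 + 2 I^{2}$ ($U{\left(I \right)} = \left(I^{2} + I^{2}\right) - 12 = 2 I^{2} - 12 = -12 + 2 I^{2}$)
$\left(U{\left(\left(4 - 5\right) - 2 \left(X{\left(6 - 4 \right)} + 1\right) \right)} + E{\left(-13 \right)}\right) 160 = \left(\left(-12 + 2 \left(\left(4 - 5\right) - 2 \left(\frac{6 - 4}{3} + 1\right)\right)^{2}\right) - 2\right) 160 = \left(\left(-12 + 2 \left(-1 - 2 \left(\frac{1}{3} \cdot 2 + 1\right)\right)^{2}\right) - 2\right) 160 = \left(\left(-12 + 2 \left(-1 - 2 \left(\frac{2}{3} + 1\right)\right)^{2}\right) - 2\right) 160 = \left(\left(-12 + 2 \left(-1 - 2 \cdot \frac{5}{3}\right)^{2}\right) - 2\right) 160 = \left(\left(-12 + 2 \left(-1 - \frac{10}{3}\right)^{2}\right) - 2\right) 160 = \left(\left(-12 + 2 \left(- \frac{13}{3}\right)^{2}\right) - 2\right) 160 = \left(\left(-12 + 2 \cdot \frac{169}{9}\right) - 2\right) 160 = \left(\left(-12 + \frac{338}{9}\right) - 2\right) 160 = \left(\frac{230}{9} - 2\right) 160 = \frac{212}{9} \cdot 160 = \frac{33920}{9}$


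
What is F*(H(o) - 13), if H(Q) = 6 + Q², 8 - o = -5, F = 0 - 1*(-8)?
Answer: 1296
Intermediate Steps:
F = 8 (F = 0 + 8 = 8)
o = 13 (o = 8 - 1*(-5) = 8 + 5 = 13)
F*(H(o) - 13) = 8*((6 + 13²) - 13) = 8*((6 + 169) - 13) = 8*(175 - 13) = 8*162 = 1296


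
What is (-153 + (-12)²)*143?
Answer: -1287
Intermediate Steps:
(-153 + (-12)²)*143 = (-153 + 144)*143 = -9*143 = -1287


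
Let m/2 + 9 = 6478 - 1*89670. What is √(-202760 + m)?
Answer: 3*I*√41018 ≈ 607.59*I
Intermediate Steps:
m = -166402 (m = -18 + 2*(6478 - 1*89670) = -18 + 2*(6478 - 89670) = -18 + 2*(-83192) = -18 - 166384 = -166402)
√(-202760 + m) = √(-202760 - 166402) = √(-369162) = 3*I*√41018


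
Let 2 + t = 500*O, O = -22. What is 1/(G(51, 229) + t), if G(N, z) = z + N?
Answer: -1/10722 ≈ -9.3266e-5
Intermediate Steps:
G(N, z) = N + z
t = -11002 (t = -2 + 500*(-22) = -2 - 11000 = -11002)
1/(G(51, 229) + t) = 1/((51 + 229) - 11002) = 1/(280 - 11002) = 1/(-10722) = -1/10722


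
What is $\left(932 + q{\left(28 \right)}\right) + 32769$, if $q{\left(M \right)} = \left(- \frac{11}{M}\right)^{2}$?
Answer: $\frac{26421705}{784} \approx 33701.0$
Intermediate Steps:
$q{\left(M \right)} = \frac{121}{M^{2}}$
$\left(932 + q{\left(28 \right)}\right) + 32769 = \left(932 + \frac{121}{784}\right) + 32769 = \frac{730809}{784} + 32769 = \frac{26421705}{784}$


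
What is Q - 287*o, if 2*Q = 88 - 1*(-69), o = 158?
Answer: -90535/2 ≈ -45268.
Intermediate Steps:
Q = 157/2 (Q = (88 - 1*(-69))/2 = (88 + 69)/2 = (1/2)*157 = 157/2 ≈ 78.500)
Q - 287*o = 157/2 - 287*158 = 157/2 - 45346 = -90535/2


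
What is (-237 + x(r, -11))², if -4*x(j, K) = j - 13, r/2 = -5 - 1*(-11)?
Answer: 896809/16 ≈ 56051.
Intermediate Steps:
r = 12 (r = 2*(-5 - 1*(-11)) = 2*(-5 + 11) = 2*6 = 12)
x(j, K) = 13/4 - j/4 (x(j, K) = -(j - 13)/4 = -(-13 + j)/4 = 13/4 - j/4)
(-237 + x(r, -11))² = (-237 + (13/4 - ¼*12))² = (-237 + (13/4 - 3))² = (-237 + ¼)² = (-947/4)² = 896809/16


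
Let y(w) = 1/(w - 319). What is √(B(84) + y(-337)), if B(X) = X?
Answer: √2259223/164 ≈ 9.1651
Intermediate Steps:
y(w) = 1/(-319 + w)
√(B(84) + y(-337)) = √(84 + 1/(-319 - 337)) = √(84 + 1/(-656)) = √(84 - 1/656) = √(55103/656) = √2259223/164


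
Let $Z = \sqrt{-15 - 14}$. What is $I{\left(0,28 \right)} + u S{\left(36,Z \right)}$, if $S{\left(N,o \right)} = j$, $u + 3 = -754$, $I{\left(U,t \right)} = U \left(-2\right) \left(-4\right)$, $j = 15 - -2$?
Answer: $-12869$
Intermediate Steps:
$Z = i \sqrt{29}$ ($Z = \sqrt{-29} = i \sqrt{29} \approx 5.3852 i$)
$j = 17$ ($j = 15 + 2 = 17$)
$I{\left(U,t \right)} = 8 U$ ($I{\left(U,t \right)} = - 2 U \left(-4\right) = 8 U$)
$u = -757$ ($u = -3 - 754 = -757$)
$S{\left(N,o \right)} = 17$
$I{\left(0,28 \right)} + u S{\left(36,Z \right)} = 8 \cdot 0 - 12869 = 0 - 12869 = -12869$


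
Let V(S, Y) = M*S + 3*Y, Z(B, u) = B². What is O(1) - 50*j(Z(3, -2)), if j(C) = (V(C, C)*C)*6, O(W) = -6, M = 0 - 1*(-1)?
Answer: -97206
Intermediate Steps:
M = 1 (M = 0 + 1 = 1)
V(S, Y) = S + 3*Y (V(S, Y) = 1*S + 3*Y = S + 3*Y)
j(C) = 24*C² (j(C) = ((C + 3*C)*C)*6 = ((4*C)*C)*6 = (4*C²)*6 = 24*C²)
O(1) - 50*j(Z(3, -2)) = -6 - 1200*(3²)² = -6 - 1200*9² = -6 - 1200*81 = -6 - 50*1944 = -6 - 97200 = -97206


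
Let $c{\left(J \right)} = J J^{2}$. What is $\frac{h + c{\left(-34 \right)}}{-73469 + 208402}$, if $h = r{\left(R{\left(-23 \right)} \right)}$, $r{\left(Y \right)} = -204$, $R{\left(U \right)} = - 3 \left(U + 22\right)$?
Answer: $- \frac{39508}{134933} \approx -0.2928$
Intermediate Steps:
$R{\left(U \right)} = -66 - 3 U$ ($R{\left(U \right)} = - 3 \left(22 + U\right) = -66 - 3 U$)
$h = -204$
$c{\left(J \right)} = J^{3}$
$\frac{h + c{\left(-34 \right)}}{-73469 + 208402} = \frac{-204 + \left(-34\right)^{3}}{-73469 + 208402} = \frac{-204 - 39304}{134933} = \left(-39508\right) \frac{1}{134933} = - \frac{39508}{134933}$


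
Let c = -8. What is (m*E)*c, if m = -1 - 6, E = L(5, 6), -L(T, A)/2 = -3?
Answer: 336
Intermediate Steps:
L(T, A) = 6 (L(T, A) = -2*(-3) = 6)
E = 6
m = -7
(m*E)*c = -7*6*(-8) = -42*(-8) = 336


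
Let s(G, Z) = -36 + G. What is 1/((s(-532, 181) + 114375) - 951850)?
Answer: -1/838043 ≈ -1.1933e-6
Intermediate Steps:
1/((s(-532, 181) + 114375) - 951850) = 1/(((-36 - 532) + 114375) - 951850) = 1/((-568 + 114375) - 951850) = 1/(113807 - 951850) = 1/(-838043) = -1/838043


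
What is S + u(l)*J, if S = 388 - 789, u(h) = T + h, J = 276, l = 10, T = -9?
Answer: -125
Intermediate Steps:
u(h) = -9 + h
S = -401
S + u(l)*J = -401 + (-9 + 10)*276 = -401 + 1*276 = -401 + 276 = -125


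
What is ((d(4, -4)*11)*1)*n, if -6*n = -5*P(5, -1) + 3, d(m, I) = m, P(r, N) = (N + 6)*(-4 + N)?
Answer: -2816/3 ≈ -938.67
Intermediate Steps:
P(r, N) = (-4 + N)*(6 + N) (P(r, N) = (6 + N)*(-4 + N) = (-4 + N)*(6 + N))
n = -64/3 (n = -(-5*(-24 + (-1)**2 + 2*(-1)) + 3)/6 = -(-5*(-24 + 1 - 2) + 3)/6 = -(-5*(-25) + 3)/6 = -(125 + 3)/6 = -1/6*128 = -64/3 ≈ -21.333)
((d(4, -4)*11)*1)*n = ((4*11)*1)*(-64/3) = (44*1)*(-64/3) = 44*(-64/3) = -2816/3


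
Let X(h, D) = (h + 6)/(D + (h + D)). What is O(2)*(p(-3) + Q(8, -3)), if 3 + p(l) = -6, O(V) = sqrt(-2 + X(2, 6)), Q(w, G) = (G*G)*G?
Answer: -36*I*sqrt(70)/7 ≈ -43.028*I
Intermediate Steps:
Q(w, G) = G**3 (Q(w, G) = G**2*G = G**3)
X(h, D) = (6 + h)/(h + 2*D) (X(h, D) = (6 + h)/(D + (D + h)) = (6 + h)/(h + 2*D))
O(V) = I*sqrt(70)/7 (O(V) = sqrt(-2 + (6 + 2)/(2 + 2*6)) = sqrt(-2 + 8/(2 + 12)) = sqrt(-2 + 8/14) = sqrt(-2 + (1/14)*8) = sqrt(-2 + 4/7) = sqrt(-10/7) = I*sqrt(70)/7)
p(l) = -9 (p(l) = -3 - 6 = -9)
O(2)*(p(-3) + Q(8, -3)) = (I*sqrt(70)/7)*(-9 + (-3)**3) = (I*sqrt(70)/7)*(-9 - 27) = (I*sqrt(70)/7)*(-36) = -36*I*sqrt(70)/7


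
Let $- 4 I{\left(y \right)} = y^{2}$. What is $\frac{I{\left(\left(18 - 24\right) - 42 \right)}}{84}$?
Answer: $- \frac{48}{7} \approx -6.8571$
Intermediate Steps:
$I{\left(y \right)} = - \frac{y^{2}}{4}$
$\frac{I{\left(\left(18 - 24\right) - 42 \right)}}{84} = \frac{\left(- \frac{1}{4}\right) \left(\left(18 - 24\right) - 42\right)^{2}}{84} = - \frac{\left(-6 - 42\right)^{2}}{4} \cdot \frac{1}{84} = - \frac{\left(-48\right)^{2}}{4} \cdot \frac{1}{84} = \left(- \frac{1}{4}\right) 2304 \cdot \frac{1}{84} = \left(-576\right) \frac{1}{84} = - \frac{48}{7}$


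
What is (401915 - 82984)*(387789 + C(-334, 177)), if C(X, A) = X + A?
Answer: 123627861392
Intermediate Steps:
C(X, A) = A + X
(401915 - 82984)*(387789 + C(-334, 177)) = (401915 - 82984)*(387789 + (177 - 334)) = 318931*(387789 - 157) = 318931*387632 = 123627861392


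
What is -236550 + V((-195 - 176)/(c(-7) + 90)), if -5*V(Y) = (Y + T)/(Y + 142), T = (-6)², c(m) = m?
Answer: -13501093867/57075 ≈ -2.3655e+5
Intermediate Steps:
T = 36
V(Y) = -(36 + Y)/(5*(142 + Y)) (V(Y) = -(Y + 36)/(5*(Y + 142)) = -(36 + Y)/(5*(142 + Y)))
-236550 + V((-195 - 176)/(c(-7) + 90)) = -236550 + (-36 - (-195 - 176)/(-7 + 90))/(5*(142 + (-195 - 176)/(-7 + 90))) = -236550 + (-36 - (-371)/83)/(5*(142 - 371/83)) = -236550 + (-36 - (-371)/83)/(5*(142 - 371*1/83)) = -236550 + (-36 - 1*(-371/83))/(5*(142 - 371/83)) = -236550 + (-36 + 371/83)/(5*(11415/83)) = -236550 + (⅕)*(83/11415)*(-2617/83) = -236550 - 2617/57075 = -13501093867/57075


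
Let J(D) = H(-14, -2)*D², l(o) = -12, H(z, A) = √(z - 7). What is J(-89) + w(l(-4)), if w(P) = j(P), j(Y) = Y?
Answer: -12 + 7921*I*√21 ≈ -12.0 + 36299.0*I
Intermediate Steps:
H(z, A) = √(-7 + z)
J(D) = I*√21*D² (J(D) = √(-7 - 14)*D² = √(-21)*D² = (I*√21)*D² = I*√21*D²)
w(P) = P
J(-89) + w(l(-4)) = I*√21*(-89)² - 12 = I*√21*7921 - 12 = 7921*I*√21 - 12 = -12 + 7921*I*√21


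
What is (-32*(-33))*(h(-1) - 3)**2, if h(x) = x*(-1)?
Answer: 4224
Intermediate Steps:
h(x) = -x
(-32*(-33))*(h(-1) - 3)**2 = (-32*(-33))*(-1*(-1) - 3)**2 = 1056*(1 - 3)**2 = 1056*(-2)**2 = 1056*4 = 4224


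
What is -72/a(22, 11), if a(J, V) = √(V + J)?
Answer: -24*√33/11 ≈ -12.534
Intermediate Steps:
a(J, V) = √(J + V)
-72/a(22, 11) = -72/√(22 + 11) = -72*√33/33 = -24*√33/11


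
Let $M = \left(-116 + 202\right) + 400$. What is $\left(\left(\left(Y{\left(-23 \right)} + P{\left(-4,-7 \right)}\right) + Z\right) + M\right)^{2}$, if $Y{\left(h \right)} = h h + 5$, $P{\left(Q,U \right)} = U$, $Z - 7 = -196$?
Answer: $678976$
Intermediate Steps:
$Z = -189$ ($Z = 7 - 196 = -189$)
$M = 486$ ($M = 86 + 400 = 486$)
$Y{\left(h \right)} = 5 + h^{2}$ ($Y{\left(h \right)} = h^{2} + 5 = 5 + h^{2}$)
$\left(\left(\left(Y{\left(-23 \right)} + P{\left(-4,-7 \right)}\right) + Z\right) + M\right)^{2} = \left(\left(\left(\left(5 + \left(-23\right)^{2}\right) - 7\right) - 189\right) + 486\right)^{2} = \left(\left(\left(\left(5 + 529\right) - 7\right) - 189\right) + 486\right)^{2} = \left(\left(\left(534 - 7\right) - 189\right) + 486\right)^{2} = \left(\left(527 - 189\right) + 486\right)^{2} = \left(338 + 486\right)^{2} = 824^{2} = 678976$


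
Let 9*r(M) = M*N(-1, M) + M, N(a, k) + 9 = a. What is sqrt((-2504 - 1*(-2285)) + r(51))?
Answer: 3*I*sqrt(30) ≈ 16.432*I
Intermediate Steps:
N(a, k) = -9 + a
r(M) = -M (r(M) = (M*(-9 - 1) + M)/9 = (M*(-10) + M)/9 = (-10*M + M)/9 = (-9*M)/9 = -M)
sqrt((-2504 - 1*(-2285)) + r(51)) = sqrt((-2504 - 1*(-2285)) - 1*51) = sqrt((-2504 + 2285) - 51) = sqrt(-219 - 51) = sqrt(-270) = 3*I*sqrt(30)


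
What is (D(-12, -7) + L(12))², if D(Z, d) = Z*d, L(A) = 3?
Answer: 7569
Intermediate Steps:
(D(-12, -7) + L(12))² = (-12*(-7) + 3)² = (84 + 3)² = 87² = 7569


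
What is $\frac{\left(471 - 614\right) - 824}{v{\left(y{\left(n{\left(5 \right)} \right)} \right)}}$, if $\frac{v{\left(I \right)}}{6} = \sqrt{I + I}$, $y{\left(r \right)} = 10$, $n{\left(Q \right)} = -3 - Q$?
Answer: $- \frac{967 \sqrt{5}}{60} \approx -36.038$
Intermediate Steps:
$v{\left(I \right)} = 6 \sqrt{2} \sqrt{I}$ ($v{\left(I \right)} = 6 \sqrt{I + I} = 6 \sqrt{2 I} = 6 \sqrt{2} \sqrt{I}$)
$\frac{\left(471 - 614\right) - 824}{v{\left(y{\left(n{\left(5 \right)} \right)} \right)}} = \frac{\left(471 - 614\right) - 824}{6 \sqrt{2} \sqrt{10}} = \frac{-143 - 824}{12 \sqrt{5}} = - 967 \frac{\sqrt{5}}{60} = - \frac{967 \sqrt{5}}{60}$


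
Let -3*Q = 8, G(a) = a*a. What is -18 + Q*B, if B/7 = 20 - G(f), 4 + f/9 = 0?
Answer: 71402/3 ≈ 23801.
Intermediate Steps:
f = -36 (f = -36 + 9*0 = -36 + 0 = -36)
G(a) = a²
Q = -8/3 (Q = -⅓*8 = -8/3 ≈ -2.6667)
B = -8932 (B = 7*(20 - 1*(-36)²) = 7*(20 - 1*1296) = 7*(20 - 1296) = 7*(-1276) = -8932)
-18 + Q*B = -18 - 8/3*(-8932) = -18 + 71456/3 = 71402/3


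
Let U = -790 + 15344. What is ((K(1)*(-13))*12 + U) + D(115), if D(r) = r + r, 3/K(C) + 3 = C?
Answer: 15018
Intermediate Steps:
K(C) = 3/(-3 + C)
D(r) = 2*r
U = 14554
((K(1)*(-13))*12 + U) + D(115) = (((3/(-3 + 1))*(-13))*12 + 14554) + 2*115 = (((3/(-2))*(-13))*12 + 14554) + 230 = (((3*(-1/2))*(-13))*12 + 14554) + 230 = (-3/2*(-13)*12 + 14554) + 230 = ((39/2)*12 + 14554) + 230 = (234 + 14554) + 230 = 14788 + 230 = 15018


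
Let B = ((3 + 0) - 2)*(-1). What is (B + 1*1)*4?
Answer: 0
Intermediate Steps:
B = -1 (B = (3 - 2)*(-1) = 1*(-1) = -1)
(B + 1*1)*4 = (-1 + 1*1)*4 = (-1 + 1)*4 = 0*4 = 0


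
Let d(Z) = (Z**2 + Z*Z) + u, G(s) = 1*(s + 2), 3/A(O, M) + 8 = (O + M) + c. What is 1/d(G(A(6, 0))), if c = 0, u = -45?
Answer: -2/89 ≈ -0.022472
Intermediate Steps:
A(O, M) = 3/(-8 + M + O) (A(O, M) = 3/(-8 + ((O + M) + 0)) = 3/(-8 + ((M + O) + 0)) = 3/(-8 + (M + O)) = 3/(-8 + M + O))
G(s) = 2 + s (G(s) = 1*(2 + s) = 2 + s)
d(Z) = -45 + 2*Z**2 (d(Z) = (Z**2 + Z*Z) - 45 = (Z**2 + Z**2) - 45 = 2*Z**2 - 45 = -45 + 2*Z**2)
1/d(G(A(6, 0))) = 1/(-45 + 2*(2 + 3/(-8 + 0 + 6))**2) = 1/(-45 + 2*(2 + 3/(-2))**2) = 1/(-45 + 2*(2 + 3*(-1/2))**2) = 1/(-45 + 2*(2 - 3/2)**2) = 1/(-45 + 2*(1/2)**2) = 1/(-45 + 2*(1/4)) = 1/(-45 + 1/2) = 1/(-89/2) = -2/89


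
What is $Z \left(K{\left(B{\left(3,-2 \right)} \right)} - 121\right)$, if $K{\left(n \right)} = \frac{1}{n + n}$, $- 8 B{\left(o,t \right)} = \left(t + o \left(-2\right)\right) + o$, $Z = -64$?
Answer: $\frac{38464}{5} \approx 7692.8$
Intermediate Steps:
$B{\left(o,t \right)} = - \frac{t}{8} + \frac{o}{8}$ ($B{\left(o,t \right)} = - \frac{\left(t + o \left(-2\right)\right) + o}{8} = - \frac{\left(t - 2 o\right) + o}{8} = - \frac{t - o}{8} = - \frac{t}{8} + \frac{o}{8}$)
$K{\left(n \right)} = \frac{1}{2 n}$
$Z \left(K{\left(B{\left(3,-2 \right)} \right)} - 121\right) = - 64 \left(\frac{1}{2 \left(\left(- \frac{1}{8}\right) \left(-2\right) + \frac{1}{8} \cdot 3\right)} - 121\right) = - 64 \left(\frac{1}{2 \left(\frac{1}{4} + \frac{3}{8}\right)} - 121\right) = - 64 \left(\frac{1}{2 \cdot \frac{5}{8}} - 121\right) = - 64 \left(\frac{1}{2} \cdot \frac{8}{5} - 121\right) = - 64 \left(\frac{4}{5} - 121\right) = \left(-64\right) \left(- \frac{601}{5}\right) = \frac{38464}{5}$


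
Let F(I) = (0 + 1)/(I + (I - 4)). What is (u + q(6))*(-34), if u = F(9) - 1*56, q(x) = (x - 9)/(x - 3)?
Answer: 13549/7 ≈ 1935.6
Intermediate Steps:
q(x) = (-9 + x)/(-3 + x)
F(I) = 1/(-4 + 2*I) (F(I) = 1/(I + (-4 + I)) = 1/(-4 + 2*I))
u = -783/14 (u = 1/(2*(-2 + 9)) - 1*56 = (½)/7 - 56 = (½)*(⅐) - 56 = 1/14 - 56 = -783/14 ≈ -55.929)
(u + q(6))*(-34) = (-783/14 + (-9 + 6)/(-3 + 6))*(-34) = (-783/14 - 3/3)*(-34) = (-783/14 + (⅓)*(-3))*(-34) = (-783/14 - 1)*(-34) = -797/14*(-34) = 13549/7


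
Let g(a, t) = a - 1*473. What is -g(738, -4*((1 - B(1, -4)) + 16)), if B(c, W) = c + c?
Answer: -265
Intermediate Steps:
B(c, W) = 2*c
g(a, t) = -473 + a (g(a, t) = a - 473 = -473 + a)
-g(738, -4*((1 - B(1, -4)) + 16)) = -(-473 + 738) = -1*265 = -265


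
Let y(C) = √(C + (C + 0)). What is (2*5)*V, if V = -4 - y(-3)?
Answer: -40 - 10*I*√6 ≈ -40.0 - 24.495*I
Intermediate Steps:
y(C) = √2*√C (y(C) = √(C + C) = √(2*C) = √2*√C)
V = -4 - I*√6 (V = -4 - √2*√(-3) = -4 - √2*I*√3 = -4 - I*√6 ≈ -4.0 - 2.4495*I)
(2*5)*V = (2*5)*(-4 - I*√6) = 10*(-4 - I*√6) = -40 - 10*I*√6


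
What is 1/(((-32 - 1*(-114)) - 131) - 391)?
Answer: -1/440 ≈ -0.0022727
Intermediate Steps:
1/(((-32 - 1*(-114)) - 131) - 391) = 1/(((-32 + 114) - 131) - 391) = 1/((82 - 131) - 391) = 1/(-49 - 391) = 1/(-440) = -1/440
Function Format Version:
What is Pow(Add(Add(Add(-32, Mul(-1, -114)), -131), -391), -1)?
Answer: Rational(-1, 440) ≈ -0.0022727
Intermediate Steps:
Pow(Add(Add(Add(-32, Mul(-1, -114)), -131), -391), -1) = Pow(Add(Add(Add(-32, 114), -131), -391), -1) = Pow(Add(Add(82, -131), -391), -1) = Pow(Add(-49, -391), -1) = Pow(-440, -1) = Rational(-1, 440)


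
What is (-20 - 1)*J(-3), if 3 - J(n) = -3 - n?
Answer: -63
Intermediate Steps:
J(n) = 6 + n (J(n) = 3 - (-3 - n) = 3 + (3 + n) = 6 + n)
(-20 - 1)*J(-3) = (-20 - 1)*(6 - 3) = -21*3 = -63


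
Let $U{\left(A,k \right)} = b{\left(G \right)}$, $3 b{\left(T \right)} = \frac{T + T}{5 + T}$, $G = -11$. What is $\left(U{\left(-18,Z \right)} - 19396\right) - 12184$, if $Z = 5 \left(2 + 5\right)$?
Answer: $- \frac{284209}{9} \approx -31579.0$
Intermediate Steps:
$Z = 35$ ($Z = 5 \cdot 7 = 35$)
$b{\left(T \right)} = \frac{2 T}{3 \left(5 + T\right)}$ ($b{\left(T \right)} = \frac{\left(T + T\right) \frac{1}{5 + T}}{3} = \frac{2 T \frac{1}{5 + T}}{3} = \frac{2 T}{3 \left(5 + T\right)}$)
$U{\left(A,k \right)} = \frac{11}{9}$ ($U{\left(A,k \right)} = \frac{2}{3} \left(-11\right) \frac{1}{5 - 11} = \frac{2}{3} \left(-11\right) \frac{1}{-6} = \frac{2}{3} \left(-11\right) \left(- \frac{1}{6}\right) = \frac{11}{9}$)
$\left(U{\left(-18,Z \right)} - 19396\right) - 12184 = \left(\frac{11}{9} - 19396\right) - 12184 = - \frac{174553}{9} - 12184 = - \frac{284209}{9}$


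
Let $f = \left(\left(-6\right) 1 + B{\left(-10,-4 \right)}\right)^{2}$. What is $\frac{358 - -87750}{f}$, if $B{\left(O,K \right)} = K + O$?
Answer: $\frac{22027}{100} \approx 220.27$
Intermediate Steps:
$f = 400$ ($f = \left(\left(-6\right) 1 - 14\right)^{2} = \left(-6 - 14\right)^{2} = \left(-20\right)^{2} = 400$)
$\frac{358 - -87750}{f} = \frac{358 - -87750}{400} = \left(358 + 87750\right) \frac{1}{400} = 88108 \cdot \frac{1}{400} = \frac{22027}{100}$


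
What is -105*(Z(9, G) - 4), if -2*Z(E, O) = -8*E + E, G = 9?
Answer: -5775/2 ≈ -2887.5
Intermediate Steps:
Z(E, O) = 7*E/2 (Z(E, O) = -(-8*E + E)/2 = -(-7)*E/2 = 7*E/2)
-105*(Z(9, G) - 4) = -105*((7/2)*9 - 4) = -105*(63/2 - 4) = -105*55/2 = -5775/2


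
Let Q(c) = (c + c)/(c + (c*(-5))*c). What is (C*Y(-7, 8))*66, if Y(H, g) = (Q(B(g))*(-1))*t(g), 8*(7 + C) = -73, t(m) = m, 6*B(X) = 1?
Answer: 102168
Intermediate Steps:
B(X) = 1/6 (B(X) = (1/6)*1 = 1/6)
Q(c) = 2*c/(c - 5*c**2) (Q(c) = (2*c)/(c + (-5*c)*c) = (2*c)/(c - 5*c**2) = 2*c/(c - 5*c**2))
C = -129/8 (C = -7 + (1/8)*(-73) = -7 - 73/8 = -129/8 ≈ -16.125)
Y(H, g) = -12*g (Y(H, g) = (-2/(-1 + 5*(1/6))*(-1))*g = (-2/(-1 + 5/6)*(-1))*g = (-2/(-1/6)*(-1))*g = (-2*(-6)*(-1))*g = (12*(-1))*g = -12*g)
(C*Y(-7, 8))*66 = -(-387)*8/2*66 = -129/8*(-96)*66 = 1548*66 = 102168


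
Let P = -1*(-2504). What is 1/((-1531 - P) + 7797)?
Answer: 1/3762 ≈ 0.00026582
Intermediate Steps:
P = 2504
1/((-1531 - P) + 7797) = 1/((-1531 - 1*2504) + 7797) = 1/((-1531 - 2504) + 7797) = 1/(-4035 + 7797) = 1/3762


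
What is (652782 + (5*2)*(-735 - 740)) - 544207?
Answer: 93825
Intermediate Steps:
(652782 + (5*2)*(-735 - 740)) - 544207 = (652782 + 10*(-1475)) - 544207 = (652782 - 14750) - 544207 = 638032 - 544207 = 93825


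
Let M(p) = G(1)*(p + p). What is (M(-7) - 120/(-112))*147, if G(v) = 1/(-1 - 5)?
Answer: 1001/2 ≈ 500.50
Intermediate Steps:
G(v) = -1/6 (G(v) = 1/(-6) = -1/6)
M(p) = -p/3 (M(p) = -(p + p)/6 = -p/3)
(M(-7) - 120/(-112))*147 = (-1/3*(-7) - 120/(-112))*147 = (7/3 - 120*(-1/112))*147 = (7/3 + 15/14)*147 = (143/42)*147 = 1001/2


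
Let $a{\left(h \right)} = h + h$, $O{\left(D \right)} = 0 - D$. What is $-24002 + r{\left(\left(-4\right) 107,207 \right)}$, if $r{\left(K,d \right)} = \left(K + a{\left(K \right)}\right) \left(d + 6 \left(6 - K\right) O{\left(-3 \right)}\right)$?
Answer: $-10320398$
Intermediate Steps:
$O{\left(D \right)} = - D$
$a{\left(h \right)} = 2 h$
$r{\left(K,d \right)} = 3 K \left(108 + d - 18 K\right)$ ($r{\left(K,d \right)} = \left(K + 2 K\right) \left(d + 6 \left(6 - K\right) \left(\left(-1\right) \left(-3\right)\right)\right) = 3 K \left(d + \left(36 - 6 K\right) 3\right) = 3 K \left(d - \left(-108 + 18 K\right)\right) = 3 K \left(108 + d - 18 K\right)$)
$-24002 + r{\left(\left(-4\right) 107,207 \right)} = -24002 + 3 \left(\left(-4\right) 107\right) \left(108 + 207 - 18 \left(\left(-4\right) 107\right)\right) = -24002 + 3 \left(-428\right) \left(108 + 207 - -7704\right) = -24002 + 3 \left(-428\right) \left(108 + 207 + 7704\right) = -24002 + 3 \left(-428\right) 8019 = -24002 - 10296396 = -10320398$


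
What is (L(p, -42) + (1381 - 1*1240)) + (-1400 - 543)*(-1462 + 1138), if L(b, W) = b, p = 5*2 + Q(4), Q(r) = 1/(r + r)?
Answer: 5037465/8 ≈ 6.2968e+5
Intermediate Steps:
Q(r) = 1/(2*r)
p = 81/8 (p = 5*2 + (½)/4 = 10 + (½)*(¼) = 10 + ⅛ = 81/8 ≈ 10.125)
(L(p, -42) + (1381 - 1*1240)) + (-1400 - 543)*(-1462 + 1138) = (81/8 + (1381 - 1*1240)) + (-1400 - 543)*(-1462 + 1138) = (81/8 + (1381 - 1240)) - 1943*(-324) = (81/8 + 141) + 629532 = 1209/8 + 629532 = 5037465/8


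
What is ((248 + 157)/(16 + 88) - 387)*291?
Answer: -11594313/104 ≈ -1.1148e+5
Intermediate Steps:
((248 + 157)/(16 + 88) - 387)*291 = (405/104 - 387)*291 = -39843/104*291 = -11594313/104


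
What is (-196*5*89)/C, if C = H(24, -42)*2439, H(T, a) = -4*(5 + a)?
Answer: -21805/90243 ≈ -0.24163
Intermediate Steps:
H(T, a) = -20 - 4*a
C = 360972 (C = (-20 - 4*(-42))*2439 = (-20 + 168)*2439 = 148*2439 = 360972)
(-196*5*89)/C = (-196*5*89)/360972 = -980*89*(1/360972) = -87220*1/360972 = -21805/90243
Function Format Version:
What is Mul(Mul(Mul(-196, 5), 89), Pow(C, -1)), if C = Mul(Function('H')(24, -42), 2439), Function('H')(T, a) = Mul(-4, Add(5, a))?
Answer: Rational(-21805, 90243) ≈ -0.24163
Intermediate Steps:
Function('H')(T, a) = Add(-20, Mul(-4, a))
C = 360972 (C = Mul(Add(-20, Mul(-4, -42)), 2439) = Mul(Add(-20, 168), 2439) = Mul(148, 2439) = 360972)
Mul(Mul(Mul(-196, 5), 89), Pow(C, -1)) = Mul(Mul(Mul(-196, 5), 89), Pow(360972, -1)) = Mul(Mul(-980, 89), Rational(1, 360972)) = Mul(-87220, Rational(1, 360972)) = Rational(-21805, 90243)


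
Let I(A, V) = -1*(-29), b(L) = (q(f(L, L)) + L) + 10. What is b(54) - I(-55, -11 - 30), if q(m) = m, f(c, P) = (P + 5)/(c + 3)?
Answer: 2054/57 ≈ 36.035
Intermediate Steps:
f(c, P) = (5 + P)/(3 + c)
b(L) = 10 + L + (5 + L)/(3 + L) (b(L) = ((5 + L)/(3 + L) + L) + 10 = (L + (5 + L)/(3 + L)) + 10 = 10 + L + (5 + L)/(3 + L))
I(A, V) = 29
b(54) - I(-55, -11 - 30) = (35 + 54² + 14*54)/(3 + 54) - 1*29 = (35 + 2916 + 756)/57 - 29 = (1/57)*3707 - 29 = 3707/57 - 29 = 2054/57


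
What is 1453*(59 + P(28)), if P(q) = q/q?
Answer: 87180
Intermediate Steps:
P(q) = 1
1453*(59 + P(28)) = 1453*(59 + 1) = 1453*60 = 87180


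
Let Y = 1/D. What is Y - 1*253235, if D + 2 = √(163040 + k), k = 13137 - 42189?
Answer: -16964719119/66992 + √33497/66992 ≈ -2.5324e+5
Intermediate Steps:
k = -29052
D = -2 + 2*√33497 (D = -2 + √(163040 - 29052) = -2 + √133988 = -2 + 2*√33497 ≈ 364.04)
Y = 1/(-2 + 2*√33497) ≈ 0.0027469
Y - 1*253235 = (1/66992 + √33497/66992) - 1*253235 = (1/66992 + √33497/66992) - 253235 = -16964719119/66992 + √33497/66992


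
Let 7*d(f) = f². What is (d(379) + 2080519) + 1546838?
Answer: 25535140/7 ≈ 3.6479e+6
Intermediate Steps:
d(f) = f²/7
(d(379) + 2080519) + 1546838 = ((⅐)*379² + 2080519) + 1546838 = ((⅐)*143641 + 2080519) + 1546838 = (143641/7 + 2080519) + 1546838 = 14707274/7 + 1546838 = 25535140/7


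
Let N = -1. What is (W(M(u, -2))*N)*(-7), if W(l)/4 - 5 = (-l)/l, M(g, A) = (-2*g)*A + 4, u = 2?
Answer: 112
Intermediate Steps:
M(g, A) = 4 - 2*A*g (M(g, A) = -2*A*g + 4 = 4 - 2*A*g)
W(l) = 16 (W(l) = 20 + 4*((-l)/l) = 20 + 4*(-1) = 20 - 4 = 16)
(W(M(u, -2))*N)*(-7) = (16*(-1))*(-7) = -16*(-7) = 112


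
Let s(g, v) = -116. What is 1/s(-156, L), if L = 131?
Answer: -1/116 ≈ -0.0086207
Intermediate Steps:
1/s(-156, L) = 1/(-116) = -1/116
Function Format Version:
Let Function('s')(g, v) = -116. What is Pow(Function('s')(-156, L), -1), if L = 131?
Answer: Rational(-1, 116) ≈ -0.0086207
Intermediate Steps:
Pow(Function('s')(-156, L), -1) = Pow(-116, -1) = Rational(-1, 116)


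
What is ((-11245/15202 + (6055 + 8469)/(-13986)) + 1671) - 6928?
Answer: -559048012811/106307586 ≈ -5258.8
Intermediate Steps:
((-11245/15202 + (6055 + 8469)/(-13986)) + 1671) - 6928 = ((-11245*1/15202 + 14524*(-1/13986)) + 1671) - 6928 = ((-11245/15202 - 7262/6993) + 1671) - 6928 = (-189033209/106307586 + 1671) - 6928 = 177450942997/106307586 - 6928 = -559048012811/106307586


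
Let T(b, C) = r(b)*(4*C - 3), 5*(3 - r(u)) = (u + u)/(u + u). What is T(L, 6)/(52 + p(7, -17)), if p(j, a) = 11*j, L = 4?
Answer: 98/215 ≈ 0.45581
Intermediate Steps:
r(u) = 14/5 (r(u) = 3 - (u + u)/(5*(u + u)) = 3 - 2*u/(5*(2*u)) = 3 - 2*u*1/(2*u)/5 = 3 - 1/5*1 = 3 - 1/5 = 14/5)
T(b, C) = -42/5 + 56*C/5 (T(b, C) = 14*(4*C - 3)/5 = 14*(-3 + 4*C)/5 = -42/5 + 56*C/5)
T(L, 6)/(52 + p(7, -17)) = (-42/5 + (56/5)*6)/(52 + 11*7) = (-42/5 + 336/5)/(52 + 77) = (294/5)/129 = (1/129)*(294/5) = 98/215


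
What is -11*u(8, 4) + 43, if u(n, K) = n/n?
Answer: 32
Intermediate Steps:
u(n, K) = 1
-11*u(8, 4) + 43 = -11*1 + 43 = -11 + 43 = 32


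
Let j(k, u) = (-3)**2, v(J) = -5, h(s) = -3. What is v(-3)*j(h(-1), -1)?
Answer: -45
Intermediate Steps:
j(k, u) = 9
v(-3)*j(h(-1), -1) = -5*9 = -45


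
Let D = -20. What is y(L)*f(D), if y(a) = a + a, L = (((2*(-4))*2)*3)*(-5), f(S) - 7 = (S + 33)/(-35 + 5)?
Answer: 3152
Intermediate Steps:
f(S) = 59/10 - S/30 (f(S) = 7 + (S + 33)/(-35 + 5) = 7 + (33 + S)/(-30) = 7 + (33 + S)*(-1/30) = 7 + (-11/10 - S/30) = 59/10 - S/30)
L = 240 (L = (-8*2*3)*(-5) = -16*3*(-5) = -48*(-5) = 240)
y(a) = 2*a
y(L)*f(D) = (2*240)*(59/10 - 1/30*(-20)) = 480*(59/10 + ⅔) = 480*(197/30) = 3152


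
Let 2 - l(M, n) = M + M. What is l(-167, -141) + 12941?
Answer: 13277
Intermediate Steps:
l(M, n) = 2 - 2*M (l(M, n) = 2 - (M + M) = 2 - 2*M)
l(-167, -141) + 12941 = (2 - 2*(-167)) + 12941 = (2 + 334) + 12941 = 336 + 12941 = 13277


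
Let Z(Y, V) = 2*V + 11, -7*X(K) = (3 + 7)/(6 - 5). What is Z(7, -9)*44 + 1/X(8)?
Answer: -3087/10 ≈ -308.70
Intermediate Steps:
X(K) = -10/7 (X(K) = -(3 + 7)/(7*(6 - 5)) = -10/(7*1) = -10/7)
Z(Y, V) = 11 + 2*V
Z(7, -9)*44 + 1/X(8) = (11 + 2*(-9))*44 + 1/(-10/7) = (11 - 18)*44 - 7/10 = -7*44 - 7/10 = -308 - 7/10 = -3087/10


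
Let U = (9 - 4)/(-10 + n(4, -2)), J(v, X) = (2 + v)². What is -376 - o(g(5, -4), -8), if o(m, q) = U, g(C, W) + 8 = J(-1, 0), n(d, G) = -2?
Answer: -4507/12 ≈ -375.58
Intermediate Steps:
g(C, W) = -7 (g(C, W) = -8 + (2 - 1)² = -8 + 1² = -8 + 1 = -7)
U = -5/12 (U = (9 - 4)/(-10 - 2) = 5/(-12) = 5*(-1/12) = -5/12 ≈ -0.41667)
o(m, q) = -5/12
-376 - o(g(5, -4), -8) = -376 - 1*(-5/12) = -376 + 5/12 = -4507/12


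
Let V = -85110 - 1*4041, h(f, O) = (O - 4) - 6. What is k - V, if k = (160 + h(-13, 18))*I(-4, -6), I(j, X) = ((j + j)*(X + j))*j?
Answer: 35391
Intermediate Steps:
h(f, O) = -10 + O (h(f, O) = (-4 + O) - 6 = -10 + O)
I(j, X) = 2*j²*(X + j) (I(j, X) = ((2*j)*(X + j))*j = (2*j*(X + j))*j = 2*j²*(X + j))
V = -89151 (V = -85110 - 4041 = -89151)
k = -53760 (k = (160 + (-10 + 18))*(2*(-4)²*(-6 - 4)) = (160 + 8)*(2*16*(-10)) = 168*(-320) = -53760)
k - V = -53760 - 1*(-89151) = -53760 + 89151 = 35391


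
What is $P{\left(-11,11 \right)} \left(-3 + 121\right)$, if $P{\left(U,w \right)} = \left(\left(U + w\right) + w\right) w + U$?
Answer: $12980$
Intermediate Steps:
$P{\left(U,w \right)} = U + w \left(U + 2 w\right)$ ($P{\left(U,w \right)} = \left(U + 2 w\right) w + U = w \left(U + 2 w\right) + U = U + w \left(U + 2 w\right)$)
$P{\left(-11,11 \right)} \left(-3 + 121\right) = \left(-11 + 2 \cdot 11^{2} - 121\right) \left(-3 + 121\right) = \left(-11 + 2 \cdot 121 - 121\right) 118 = \left(-11 + 242 - 121\right) 118 = 110 \cdot 118 = 12980$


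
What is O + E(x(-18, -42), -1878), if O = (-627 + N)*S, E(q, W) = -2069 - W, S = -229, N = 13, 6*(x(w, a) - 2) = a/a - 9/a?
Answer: 140415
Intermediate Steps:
x(w, a) = 13/6 - 3/(2*a) (x(w, a) = 2 + (a/a - 9/a)/6 = 2 + (1 - 9/a)/6 = 2 + (⅙ - 3/(2*a)) = 13/6 - 3/(2*a))
O = 140606 (O = (-627 + 13)*(-229) = -614*(-229) = 140606)
O + E(x(-18, -42), -1878) = 140606 + (-2069 - 1*(-1878)) = 140606 + (-2069 + 1878) = 140606 - 191 = 140415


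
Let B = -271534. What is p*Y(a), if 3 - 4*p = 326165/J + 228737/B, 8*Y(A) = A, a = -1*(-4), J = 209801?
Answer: 130328678429/455744837872 ≈ 0.28597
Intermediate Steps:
a = 4
Y(A) = A/8
p = 130328678429/227872418936 (p = ¾ - (326165/209801 + 228737/(-271534))/4 = ¾ - (326165*(1/209801) + 228737*(-1/271534))/4 = ¾ - (326165/209801 - 228737/271534)/4 = ¾ - ¼*40575635773/56968104734 = ¾ - 40575635773/227872418936 = 130328678429/227872418936 ≈ 0.57194)
p*Y(a) = 130328678429*((⅛)*4)/227872418936 = (130328678429/227872418936)*(½) = 130328678429/455744837872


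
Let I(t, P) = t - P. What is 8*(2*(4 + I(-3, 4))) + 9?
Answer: -39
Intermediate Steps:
8*(2*(4 + I(-3, 4))) + 9 = 8*(2*(4 + (-3 - 1*4))) + 9 = 8*(2*(4 + (-3 - 4))) + 9 = 8*(2*(4 - 7)) + 9 = 8*(2*(-3)) + 9 = 8*(-6) + 9 = -48 + 9 = -39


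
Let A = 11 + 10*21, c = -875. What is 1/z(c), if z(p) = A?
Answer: 1/221 ≈ 0.0045249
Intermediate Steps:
A = 221 (A = 11 + 210 = 221)
z(p) = 221
1/z(c) = 1/221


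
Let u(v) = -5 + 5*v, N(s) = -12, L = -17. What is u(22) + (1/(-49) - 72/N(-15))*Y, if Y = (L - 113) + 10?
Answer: -30015/49 ≈ -612.55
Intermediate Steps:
Y = -120 (Y = (-17 - 113) + 10 = -130 + 10 = -120)
u(22) + (1/(-49) - 72/N(-15))*Y = (-5 + 5*22) + (1/(-49) - 72/(-12))*(-120) = (-5 + 110) + (1*(-1/49) - 72*(-1/12))*(-120) = 105 + (-1/49 + 6)*(-120) = 105 + (293/49)*(-120) = 105 - 35160/49 = -30015/49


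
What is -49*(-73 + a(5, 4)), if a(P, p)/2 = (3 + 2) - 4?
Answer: 3479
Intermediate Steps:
a(P, p) = 2 (a(P, p) = 2*((3 + 2) - 4) = 2*(5 - 4) = 2*1 = 2)
-49*(-73 + a(5, 4)) = -49*(-73 + 2) = -49*(-71) = 3479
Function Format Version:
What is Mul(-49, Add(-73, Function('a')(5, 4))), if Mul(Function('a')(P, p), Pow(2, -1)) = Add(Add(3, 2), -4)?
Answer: 3479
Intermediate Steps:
Function('a')(P, p) = 2 (Function('a')(P, p) = Mul(2, Add(Add(3, 2), -4)) = Mul(2, Add(5, -4)) = Mul(2, 1) = 2)
Mul(-49, Add(-73, Function('a')(5, 4))) = Mul(-49, Add(-73, 2)) = Mul(-49, -71) = 3479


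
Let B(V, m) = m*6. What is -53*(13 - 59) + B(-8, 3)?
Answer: 2456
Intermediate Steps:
B(V, m) = 6*m
-53*(13 - 59) + B(-8, 3) = -53*(13 - 59) + 6*3 = -53*(-46) + 18 = 2438 + 18 = 2456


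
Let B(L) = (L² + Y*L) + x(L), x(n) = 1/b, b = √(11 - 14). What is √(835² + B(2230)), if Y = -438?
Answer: √(42240465 - 3*I*√3)/3 ≈ 2166.4 - 0.00013325*I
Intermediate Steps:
b = I*√3 (b = √(-3) = I*√3 ≈ 1.732*I)
x(n) = -I*√3/3 (x(n) = 1/(I*√3) = -I*√3/3)
B(L) = L² - 438*L - I*√3/3 (B(L) = (L² - 438*L) - I*√3/3 = L² - 438*L - I*√3/3)
√(835² + B(2230)) = √(835² + (2230² - 438*2230 - I*√3/3)) = √(697225 + (4972900 - 976740 - I*√3/3)) = √(697225 + (3996160 - I*√3/3)) = √(4693385 - I*√3/3)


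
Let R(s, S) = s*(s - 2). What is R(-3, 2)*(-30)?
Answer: -450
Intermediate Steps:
R(s, S) = s*(-2 + s)
R(-3, 2)*(-30) = -3*(-2 - 3)*(-30) = -3*(-5)*(-30) = 15*(-30) = -450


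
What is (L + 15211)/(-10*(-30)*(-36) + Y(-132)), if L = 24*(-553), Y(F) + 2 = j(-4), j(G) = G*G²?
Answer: -1939/10866 ≈ -0.17845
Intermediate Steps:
j(G) = G³
Y(F) = -66 (Y(F) = -2 + (-4)³ = -2 - 64 = -66)
L = -13272
(L + 15211)/(-10*(-30)*(-36) + Y(-132)) = (-13272 + 15211)/(-10*(-30)*(-36) - 66) = 1939/(300*(-36) - 66) = 1939/(-10800 - 66) = 1939/(-10866) = 1939*(-1/10866) = -1939/10866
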